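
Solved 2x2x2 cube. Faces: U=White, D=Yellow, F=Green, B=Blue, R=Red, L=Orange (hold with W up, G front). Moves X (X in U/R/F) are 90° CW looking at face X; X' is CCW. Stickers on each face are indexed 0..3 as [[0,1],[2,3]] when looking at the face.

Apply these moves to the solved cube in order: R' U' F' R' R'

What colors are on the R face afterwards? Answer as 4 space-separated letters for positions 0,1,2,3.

Answer: R Y W G

Derivation:
After move 1 (R'): R=RRRR U=WBWB F=GWGW D=YGYG B=YBYB
After move 2 (U'): U=BBWW F=OOGW R=GWRR B=RRYB L=YBOO
After move 3 (F'): F=OWOG U=BBGR R=GWYR D=BOYG L=YWOW
After move 4 (R'): R=WRGY U=BYGR F=OBOR D=BWYG B=GROB
After move 5 (R'): R=RYWG U=BOGG F=OYOR D=BBYR B=GRWB
Query: R face = RYWG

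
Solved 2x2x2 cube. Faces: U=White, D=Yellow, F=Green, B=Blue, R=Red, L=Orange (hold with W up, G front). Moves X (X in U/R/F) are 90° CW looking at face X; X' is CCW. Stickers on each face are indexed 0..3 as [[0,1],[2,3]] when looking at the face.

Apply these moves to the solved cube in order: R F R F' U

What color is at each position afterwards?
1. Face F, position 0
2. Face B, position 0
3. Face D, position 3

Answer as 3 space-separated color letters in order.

After move 1 (R): R=RRRR U=WGWG F=GYGY D=YBYB B=WBWB
After move 2 (F): F=GGYY U=WGOO R=WRGR D=RRYB L=OYOB
After move 3 (R): R=GWRR U=WGOY F=GRYB D=RWYW B=OBGB
After move 4 (F'): F=RBGY U=WGGR R=WWRR D=YBYW L=OYOO
After move 5 (U): U=GWRG F=WWGY R=OBRR B=OYGB L=RBOO
Query 1: F[0] = W
Query 2: B[0] = O
Query 3: D[3] = W

Answer: W O W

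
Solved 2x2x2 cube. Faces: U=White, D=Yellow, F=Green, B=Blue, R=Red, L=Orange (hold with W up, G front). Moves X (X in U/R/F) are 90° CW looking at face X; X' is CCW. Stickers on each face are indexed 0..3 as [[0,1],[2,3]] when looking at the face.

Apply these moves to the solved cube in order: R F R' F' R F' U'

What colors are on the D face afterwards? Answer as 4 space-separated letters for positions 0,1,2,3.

Answer: W O Y B

Derivation:
After move 1 (R): R=RRRR U=WGWG F=GYGY D=YBYB B=WBWB
After move 2 (F): F=GGYY U=WGOO R=WRGR D=RRYB L=OYOB
After move 3 (R'): R=RRWG U=WWOW F=GGYO D=RGYY B=BBRB
After move 4 (F'): F=GOGY U=WWRW R=GRRG D=YBYY L=OWOO
After move 5 (R): R=RGGR U=WORY F=GBGY D=YRYB B=WBWB
After move 6 (F'): F=BYGG U=WORG R=RGYR D=WOYB L=OYOR
After move 7 (U'): U=OGWR F=OYGG R=BYYR B=RGWB L=WBOR
Query: D face = WOYB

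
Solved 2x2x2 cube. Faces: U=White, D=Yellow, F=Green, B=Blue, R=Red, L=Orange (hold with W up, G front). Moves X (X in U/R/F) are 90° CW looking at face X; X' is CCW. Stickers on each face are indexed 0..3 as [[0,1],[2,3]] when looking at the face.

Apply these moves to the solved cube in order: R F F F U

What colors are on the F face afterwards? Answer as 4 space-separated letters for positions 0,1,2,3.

After move 1 (R): R=RRRR U=WGWG F=GYGY D=YBYB B=WBWB
After move 2 (F): F=GGYY U=WGOO R=WRGR D=RRYB L=OYOB
After move 3 (F): F=YGYG U=WGBY R=OROR D=GWYB L=OROR
After move 4 (F): F=YYGG U=WGRR R=BRYR D=OOYB L=OGOW
After move 5 (U): U=RWRG F=BRGG R=WBYR B=OGWB L=YYOW
Query: F face = BRGG

Answer: B R G G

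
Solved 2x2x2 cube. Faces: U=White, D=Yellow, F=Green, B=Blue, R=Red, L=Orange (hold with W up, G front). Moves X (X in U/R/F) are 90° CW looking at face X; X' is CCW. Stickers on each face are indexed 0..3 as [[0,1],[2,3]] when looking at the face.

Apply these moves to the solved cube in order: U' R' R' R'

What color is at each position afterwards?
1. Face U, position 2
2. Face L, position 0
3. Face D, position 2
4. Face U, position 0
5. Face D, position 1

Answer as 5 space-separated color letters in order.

After move 1 (U'): U=WWWW F=OOGG R=GGRR B=RRBB L=BBOO
After move 2 (R'): R=GRGR U=WBWR F=OWGW D=YOYG B=YRYB
After move 3 (R'): R=RRGG U=WYWY F=OBGR D=YWYW B=GROB
After move 4 (R'): R=RGRG U=WOWG F=OYGY D=YBYR B=WRWB
Query 1: U[2] = W
Query 2: L[0] = B
Query 3: D[2] = Y
Query 4: U[0] = W
Query 5: D[1] = B

Answer: W B Y W B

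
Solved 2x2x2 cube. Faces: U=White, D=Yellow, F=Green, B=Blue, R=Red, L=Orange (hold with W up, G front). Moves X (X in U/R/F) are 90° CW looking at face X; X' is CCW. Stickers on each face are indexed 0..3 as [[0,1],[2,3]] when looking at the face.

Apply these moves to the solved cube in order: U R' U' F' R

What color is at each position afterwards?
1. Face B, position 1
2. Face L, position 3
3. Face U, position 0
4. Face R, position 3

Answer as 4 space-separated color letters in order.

Answer: R W B W

Derivation:
After move 1 (U): U=WWWW F=RRGG R=BBRR B=OOBB L=GGOO
After move 2 (R'): R=BRBR U=WBWO F=RWGW D=YRYG B=YOYB
After move 3 (U'): U=BOWW F=GGGW R=RWBR B=BRYB L=YOOO
After move 4 (F'): F=GWGG U=BORB R=RWYR D=OOYG L=YWOW
After move 5 (R): R=YRRW U=BWRG F=GOGG D=OYYB B=BROB
Query 1: B[1] = R
Query 2: L[3] = W
Query 3: U[0] = B
Query 4: R[3] = W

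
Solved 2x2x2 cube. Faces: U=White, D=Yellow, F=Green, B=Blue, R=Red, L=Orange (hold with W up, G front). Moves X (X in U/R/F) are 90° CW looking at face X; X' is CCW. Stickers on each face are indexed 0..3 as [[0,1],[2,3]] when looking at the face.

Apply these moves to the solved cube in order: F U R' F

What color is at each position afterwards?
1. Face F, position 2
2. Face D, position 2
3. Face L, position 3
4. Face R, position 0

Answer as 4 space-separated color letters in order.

After move 1 (F): F=GGGG U=WWOO R=WRWR D=RRYY L=OYOY
After move 2 (U): U=OWOW F=WRGG R=BBWR B=OYBB L=GGOY
After move 3 (R'): R=BRBW U=OBOO F=WWGW D=RRYG B=YYRB
After move 4 (F): F=GWWW U=OBYG R=OROW D=BBYG L=GROR
Query 1: F[2] = W
Query 2: D[2] = Y
Query 3: L[3] = R
Query 4: R[0] = O

Answer: W Y R O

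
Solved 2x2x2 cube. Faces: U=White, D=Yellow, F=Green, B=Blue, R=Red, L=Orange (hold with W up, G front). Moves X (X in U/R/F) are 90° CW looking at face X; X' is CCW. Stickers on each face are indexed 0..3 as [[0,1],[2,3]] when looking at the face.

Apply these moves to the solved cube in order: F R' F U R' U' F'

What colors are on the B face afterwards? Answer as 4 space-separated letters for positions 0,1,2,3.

After move 1 (F): F=GGGG U=WWOO R=WRWR D=RRYY L=OYOY
After move 2 (R'): R=RRWW U=WBOB F=GWGO D=RGYG B=YBRB
After move 3 (F): F=GGOW U=WBYY R=ORBW D=WRYG L=OROG
After move 4 (U): U=YWYB F=OROW R=YBBW B=ORRB L=GGOG
After move 5 (R'): R=BWYB U=YRYO F=OWOB D=WRYW B=GRRB
After move 6 (U'): U=ROYY F=GGOB R=OWYB B=BWRB L=GROG
After move 7 (F'): F=GBGO U=ROOY R=RWWB D=RGYW L=GYOY
Query: B face = BWRB

Answer: B W R B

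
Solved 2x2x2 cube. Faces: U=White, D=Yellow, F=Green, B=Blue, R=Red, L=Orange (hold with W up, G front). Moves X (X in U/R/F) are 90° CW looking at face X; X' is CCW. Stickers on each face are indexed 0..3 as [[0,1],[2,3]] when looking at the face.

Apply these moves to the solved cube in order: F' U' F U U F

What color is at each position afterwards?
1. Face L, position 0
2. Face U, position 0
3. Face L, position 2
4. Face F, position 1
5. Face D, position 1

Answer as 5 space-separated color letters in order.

After move 1 (F'): F=GGGG U=WWRR R=YRYR D=OOYY L=OWOW
After move 2 (U'): U=WRWR F=OWGG R=GGYR B=YRBB L=BBOW
After move 3 (F): F=GOGW U=WRWB R=WGRR D=YGYY L=BOOO
After move 4 (U): U=WWBR F=WGGW R=YRRR B=BOBB L=GOOO
After move 5 (U): U=BWRW F=YRGW R=BORR B=GOBB L=WGOO
After move 6 (F): F=GYWR U=BWOG R=ROWR D=RBYY L=WYOG
Query 1: L[0] = W
Query 2: U[0] = B
Query 3: L[2] = O
Query 4: F[1] = Y
Query 5: D[1] = B

Answer: W B O Y B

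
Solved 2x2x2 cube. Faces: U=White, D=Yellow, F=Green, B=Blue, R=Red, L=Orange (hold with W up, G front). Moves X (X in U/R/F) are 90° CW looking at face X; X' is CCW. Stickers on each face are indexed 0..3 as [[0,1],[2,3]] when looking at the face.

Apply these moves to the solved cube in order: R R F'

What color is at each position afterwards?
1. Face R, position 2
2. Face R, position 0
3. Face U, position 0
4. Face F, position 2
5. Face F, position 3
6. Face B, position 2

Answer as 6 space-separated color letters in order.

Answer: Y W W G G G

Derivation:
After move 1 (R): R=RRRR U=WGWG F=GYGY D=YBYB B=WBWB
After move 2 (R): R=RRRR U=WYWY F=GBGB D=YWYW B=GBGB
After move 3 (F'): F=BBGG U=WYRR R=WRYR D=OOYW L=OYOW
Query 1: R[2] = Y
Query 2: R[0] = W
Query 3: U[0] = W
Query 4: F[2] = G
Query 5: F[3] = G
Query 6: B[2] = G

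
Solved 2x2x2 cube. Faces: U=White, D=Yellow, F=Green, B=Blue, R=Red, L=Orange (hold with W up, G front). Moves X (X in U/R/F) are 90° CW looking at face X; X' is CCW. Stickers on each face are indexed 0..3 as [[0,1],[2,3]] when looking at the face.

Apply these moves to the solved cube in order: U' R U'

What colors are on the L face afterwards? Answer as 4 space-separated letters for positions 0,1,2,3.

Answer: W R O O

Derivation:
After move 1 (U'): U=WWWW F=OOGG R=GGRR B=RRBB L=BBOO
After move 2 (R): R=RGRG U=WOWG F=OYGY D=YBYR B=WRWB
After move 3 (U'): U=OGWW F=BBGY R=OYRG B=RGWB L=WROO
Query: L face = WROO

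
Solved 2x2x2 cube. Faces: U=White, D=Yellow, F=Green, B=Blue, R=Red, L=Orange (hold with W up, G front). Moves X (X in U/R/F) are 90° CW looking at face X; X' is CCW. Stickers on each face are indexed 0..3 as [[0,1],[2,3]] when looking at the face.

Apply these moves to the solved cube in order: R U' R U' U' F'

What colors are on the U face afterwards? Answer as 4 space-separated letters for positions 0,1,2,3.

Answer: Y W W R

Derivation:
After move 1 (R): R=RRRR U=WGWG F=GYGY D=YBYB B=WBWB
After move 2 (U'): U=GGWW F=OOGY R=GYRR B=RRWB L=WBOO
After move 3 (R): R=RGRY U=GOWY F=OBGB D=YWYR B=WRGB
After move 4 (U'): U=OYGW F=WBGB R=OBRY B=RGGB L=WROO
After move 5 (U'): U=YWOG F=WRGB R=WBRY B=OBGB L=RGOO
After move 6 (F'): F=RBWG U=YWWR R=WBYY D=GOYR L=RGOO
Query: U face = YWWR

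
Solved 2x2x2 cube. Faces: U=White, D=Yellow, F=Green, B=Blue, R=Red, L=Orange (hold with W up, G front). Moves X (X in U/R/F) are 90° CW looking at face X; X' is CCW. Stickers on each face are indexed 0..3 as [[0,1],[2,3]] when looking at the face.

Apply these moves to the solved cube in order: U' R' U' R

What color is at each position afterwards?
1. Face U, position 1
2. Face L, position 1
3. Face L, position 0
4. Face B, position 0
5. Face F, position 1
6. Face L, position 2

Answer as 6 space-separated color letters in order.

After move 1 (U'): U=WWWW F=OOGG R=GGRR B=RRBB L=BBOO
After move 2 (R'): R=GRGR U=WBWR F=OWGW D=YOYG B=YRYB
After move 3 (U'): U=BRWW F=BBGW R=OWGR B=GRYB L=YROO
After move 4 (R): R=GORW U=BBWW F=BOGG D=YYYG B=WRRB
Query 1: U[1] = B
Query 2: L[1] = R
Query 3: L[0] = Y
Query 4: B[0] = W
Query 5: F[1] = O
Query 6: L[2] = O

Answer: B R Y W O O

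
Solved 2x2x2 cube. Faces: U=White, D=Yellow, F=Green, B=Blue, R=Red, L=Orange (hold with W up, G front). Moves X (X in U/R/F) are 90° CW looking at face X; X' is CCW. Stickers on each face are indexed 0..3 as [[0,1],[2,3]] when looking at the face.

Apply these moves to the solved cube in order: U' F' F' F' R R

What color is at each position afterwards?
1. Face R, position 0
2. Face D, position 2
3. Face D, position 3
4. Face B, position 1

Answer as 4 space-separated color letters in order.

After move 1 (U'): U=WWWW F=OOGG R=GGRR B=RRBB L=BBOO
After move 2 (F'): F=OGOG U=WWGR R=YGYR D=BOYY L=BWOW
After move 3 (F'): F=GGOO U=WWYY R=OGBR D=WWYY L=BROG
After move 4 (F'): F=GOGO U=WWOB R=WGWR D=RGYY L=BYOY
After move 5 (R): R=WWRG U=WOOO F=GGGY D=RBYR B=BRWB
After move 6 (R): R=RWGW U=WGOY F=GBGR D=RWYB B=OROB
Query 1: R[0] = R
Query 2: D[2] = Y
Query 3: D[3] = B
Query 4: B[1] = R

Answer: R Y B R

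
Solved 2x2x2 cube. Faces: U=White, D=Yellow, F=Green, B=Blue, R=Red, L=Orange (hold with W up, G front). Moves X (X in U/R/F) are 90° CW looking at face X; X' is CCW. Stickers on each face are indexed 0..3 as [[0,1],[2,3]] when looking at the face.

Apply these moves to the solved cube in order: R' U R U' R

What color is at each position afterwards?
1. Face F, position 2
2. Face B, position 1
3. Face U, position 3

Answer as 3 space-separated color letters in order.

After move 1 (R'): R=RRRR U=WBWB F=GWGW D=YGYG B=YBYB
After move 2 (U): U=WWBB F=RRGW R=YBRR B=OOYB L=GWOO
After move 3 (R): R=RYRB U=WRBW F=RGGG D=YYYO B=BOWB
After move 4 (U'): U=RWWB F=GWGG R=RGRB B=RYWB L=BOOO
After move 5 (R): R=RRBG U=RWWG F=GYGO D=YWYR B=BYWB
Query 1: F[2] = G
Query 2: B[1] = Y
Query 3: U[3] = G

Answer: G Y G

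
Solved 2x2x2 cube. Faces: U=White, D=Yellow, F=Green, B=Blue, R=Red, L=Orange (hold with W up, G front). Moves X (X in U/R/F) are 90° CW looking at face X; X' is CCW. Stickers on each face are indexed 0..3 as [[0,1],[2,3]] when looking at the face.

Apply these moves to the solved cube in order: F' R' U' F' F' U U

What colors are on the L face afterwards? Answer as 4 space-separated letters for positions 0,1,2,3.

Answer: W W O G

Derivation:
After move 1 (F'): F=GGGG U=WWRR R=YRYR D=OOYY L=OWOW
After move 2 (R'): R=RRYY U=WBRB F=GWGR D=OGYG B=YBOB
After move 3 (U'): U=BBWR F=OWGR R=GWYY B=RROB L=YBOW
After move 4 (F'): F=WROG U=BBGY R=GWOY D=BWYG L=YROW
After move 5 (F'): F=RGWO U=BBGO R=WWBY D=RWYG L=YYOG
After move 6 (U): U=GBOB F=WWWO R=RRBY B=YYOB L=RGOG
After move 7 (U): U=OGBB F=RRWO R=YYBY B=RGOB L=WWOG
Query: L face = WWOG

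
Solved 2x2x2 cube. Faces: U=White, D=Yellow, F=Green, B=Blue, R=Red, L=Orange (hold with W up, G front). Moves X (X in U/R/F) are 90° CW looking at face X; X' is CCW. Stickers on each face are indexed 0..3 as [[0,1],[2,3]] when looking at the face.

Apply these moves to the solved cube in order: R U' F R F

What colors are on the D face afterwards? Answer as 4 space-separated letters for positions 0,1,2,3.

After move 1 (R): R=RRRR U=WGWG F=GYGY D=YBYB B=WBWB
After move 2 (U'): U=GGWW F=OOGY R=GYRR B=RRWB L=WBOO
After move 3 (F): F=GOYO U=GGOB R=WYWR D=RGYB L=WYOB
After move 4 (R): R=WWRY U=GOOO F=GGYB D=RWYR B=BRGB
After move 5 (F): F=YGBG U=GOBY R=OWOY D=RWYR L=WROW
Query: D face = RWYR

Answer: R W Y R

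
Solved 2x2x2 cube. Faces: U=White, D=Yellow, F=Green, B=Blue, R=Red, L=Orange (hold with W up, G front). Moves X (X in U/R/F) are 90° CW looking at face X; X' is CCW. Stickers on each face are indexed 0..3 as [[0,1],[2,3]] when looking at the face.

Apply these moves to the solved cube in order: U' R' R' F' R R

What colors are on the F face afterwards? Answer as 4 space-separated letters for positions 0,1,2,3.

After move 1 (U'): U=WWWW F=OOGG R=GGRR B=RRBB L=BBOO
After move 2 (R'): R=GRGR U=WBWR F=OWGW D=YOYG B=YRYB
After move 3 (R'): R=RRGG U=WYWY F=OBGR D=YWYW B=GROB
After move 4 (F'): F=BROG U=WYRG R=WRYG D=BOYW L=BYOW
After move 5 (R): R=YWGR U=WRRG F=BOOW D=BOYG B=GRYB
After move 6 (R): R=GYRW U=WORW F=BOOG D=BYYG B=GRRB
Query: F face = BOOG

Answer: B O O G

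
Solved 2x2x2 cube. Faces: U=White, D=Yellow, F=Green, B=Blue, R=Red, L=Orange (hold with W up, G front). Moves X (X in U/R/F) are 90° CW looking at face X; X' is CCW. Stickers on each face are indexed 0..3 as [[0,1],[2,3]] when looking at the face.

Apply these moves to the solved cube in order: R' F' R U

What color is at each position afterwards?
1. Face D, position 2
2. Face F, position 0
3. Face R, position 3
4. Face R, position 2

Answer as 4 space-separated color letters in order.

Answer: Y Y R R

Derivation:
After move 1 (R'): R=RRRR U=WBWB F=GWGW D=YGYG B=YBYB
After move 2 (F'): F=WWGG U=WBRR R=GRYR D=OOYG L=OBOW
After move 3 (R): R=YGRR U=WWRG F=WOGG D=OYYY B=RBBB
After move 4 (U): U=RWGW F=YGGG R=RBRR B=OBBB L=WOOW
Query 1: D[2] = Y
Query 2: F[0] = Y
Query 3: R[3] = R
Query 4: R[2] = R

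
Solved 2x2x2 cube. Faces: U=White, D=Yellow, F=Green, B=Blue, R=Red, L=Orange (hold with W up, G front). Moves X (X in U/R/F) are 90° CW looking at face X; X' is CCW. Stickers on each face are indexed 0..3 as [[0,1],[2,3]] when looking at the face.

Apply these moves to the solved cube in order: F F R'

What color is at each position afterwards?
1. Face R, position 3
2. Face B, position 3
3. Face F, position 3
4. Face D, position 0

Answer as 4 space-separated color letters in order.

Answer: O B Y W

Derivation:
After move 1 (F): F=GGGG U=WWOO R=WRWR D=RRYY L=OYOY
After move 2 (F): F=GGGG U=WWYY R=OROR D=WWYY L=OROR
After move 3 (R'): R=RROO U=WBYB F=GWGY D=WGYG B=YBWB
Query 1: R[3] = O
Query 2: B[3] = B
Query 3: F[3] = Y
Query 4: D[0] = W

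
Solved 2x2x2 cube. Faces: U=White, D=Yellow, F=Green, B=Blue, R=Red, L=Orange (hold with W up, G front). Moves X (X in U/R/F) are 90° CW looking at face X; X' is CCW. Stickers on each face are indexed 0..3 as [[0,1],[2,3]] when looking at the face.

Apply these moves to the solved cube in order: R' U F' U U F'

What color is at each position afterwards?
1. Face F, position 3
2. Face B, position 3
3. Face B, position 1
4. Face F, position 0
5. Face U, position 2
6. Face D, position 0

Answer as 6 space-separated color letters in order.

After move 1 (R'): R=RRRR U=WBWB F=GWGW D=YGYG B=YBYB
After move 2 (U): U=WWBB F=RRGW R=YBRR B=OOYB L=GWOO
After move 3 (F'): F=RWRG U=WWYR R=GBYR D=WOYG L=GBOB
After move 4 (U): U=YWRW F=GBRG R=OOYR B=GBYB L=RWOB
After move 5 (U): U=RYWW F=OORG R=GBYR B=RWYB L=GBOB
After move 6 (F'): F=OGOR U=RYGY R=OBWR D=BBYG L=GWOW
Query 1: F[3] = R
Query 2: B[3] = B
Query 3: B[1] = W
Query 4: F[0] = O
Query 5: U[2] = G
Query 6: D[0] = B

Answer: R B W O G B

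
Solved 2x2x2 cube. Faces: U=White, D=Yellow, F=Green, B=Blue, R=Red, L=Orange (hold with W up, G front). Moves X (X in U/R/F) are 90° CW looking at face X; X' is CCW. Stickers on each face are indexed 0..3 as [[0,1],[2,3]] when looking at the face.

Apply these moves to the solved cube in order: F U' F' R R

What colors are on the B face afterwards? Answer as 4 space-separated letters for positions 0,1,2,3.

After move 1 (F): F=GGGG U=WWOO R=WRWR D=RRYY L=OYOY
After move 2 (U'): U=WOWO F=OYGG R=GGWR B=WRBB L=BBOY
After move 3 (F'): F=YGOG U=WOGW R=RGRR D=BYYY L=BOOW
After move 4 (R): R=RRRG U=WGGG F=YYOY D=BBYW B=WROB
After move 5 (R): R=RRGR U=WYGY F=YBOW D=BOYW B=GRGB
Query: B face = GRGB

Answer: G R G B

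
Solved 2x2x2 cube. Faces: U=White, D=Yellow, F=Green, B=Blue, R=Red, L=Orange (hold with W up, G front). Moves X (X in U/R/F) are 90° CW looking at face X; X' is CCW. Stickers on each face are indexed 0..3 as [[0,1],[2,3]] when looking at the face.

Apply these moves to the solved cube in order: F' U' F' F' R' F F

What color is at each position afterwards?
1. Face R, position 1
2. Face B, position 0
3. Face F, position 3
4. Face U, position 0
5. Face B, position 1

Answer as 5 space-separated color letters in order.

After move 1 (F'): F=GGGG U=WWRR R=YRYR D=OOYY L=OWOW
After move 2 (U'): U=WRWR F=OWGG R=GGYR B=YRBB L=BBOW
After move 3 (F'): F=WGOG U=WRGY R=OGOR D=BWYY L=BROW
After move 4 (F'): F=GGWO U=WROO R=WGBR D=RWYY L=BYOG
After move 5 (R'): R=GRWB U=WBOY F=GRWO D=RGYO B=YRWB
After move 6 (F): F=WGOR U=WBGY R=ORYB D=WGYO L=BROG
After move 7 (F): F=OWRG U=WBGR R=GRYB D=YOYO L=BWOG
Query 1: R[1] = R
Query 2: B[0] = Y
Query 3: F[3] = G
Query 4: U[0] = W
Query 5: B[1] = R

Answer: R Y G W R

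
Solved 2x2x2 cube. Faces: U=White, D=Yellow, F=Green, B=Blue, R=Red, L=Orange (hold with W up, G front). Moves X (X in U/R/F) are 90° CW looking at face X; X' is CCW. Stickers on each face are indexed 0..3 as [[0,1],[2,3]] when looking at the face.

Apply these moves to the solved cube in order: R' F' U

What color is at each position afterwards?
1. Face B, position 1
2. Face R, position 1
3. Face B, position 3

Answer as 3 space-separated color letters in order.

After move 1 (R'): R=RRRR U=WBWB F=GWGW D=YGYG B=YBYB
After move 2 (F'): F=WWGG U=WBRR R=GRYR D=OOYG L=OBOW
After move 3 (U): U=RWRB F=GRGG R=YBYR B=OBYB L=WWOW
Query 1: B[1] = B
Query 2: R[1] = B
Query 3: B[3] = B

Answer: B B B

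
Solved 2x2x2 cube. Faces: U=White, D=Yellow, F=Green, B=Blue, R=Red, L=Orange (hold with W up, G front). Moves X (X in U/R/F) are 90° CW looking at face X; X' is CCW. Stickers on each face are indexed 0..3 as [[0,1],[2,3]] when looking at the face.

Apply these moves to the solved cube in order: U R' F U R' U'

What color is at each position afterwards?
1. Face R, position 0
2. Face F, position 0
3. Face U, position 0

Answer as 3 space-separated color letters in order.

Answer: W G Y

Derivation:
After move 1 (U): U=WWWW F=RRGG R=BBRR B=OOBB L=GGOO
After move 2 (R'): R=BRBR U=WBWO F=RWGW D=YRYG B=YOYB
After move 3 (F): F=GRWW U=WBOG R=WROR D=BBYG L=GYOR
After move 4 (U): U=OWGB F=WRWW R=YOOR B=GYYB L=GROR
After move 5 (R'): R=ORYO U=OYGG F=WWWB D=BRYW B=GYBB
After move 6 (U'): U=YGOG F=GRWB R=WWYO B=ORBB L=GYOR
Query 1: R[0] = W
Query 2: F[0] = G
Query 3: U[0] = Y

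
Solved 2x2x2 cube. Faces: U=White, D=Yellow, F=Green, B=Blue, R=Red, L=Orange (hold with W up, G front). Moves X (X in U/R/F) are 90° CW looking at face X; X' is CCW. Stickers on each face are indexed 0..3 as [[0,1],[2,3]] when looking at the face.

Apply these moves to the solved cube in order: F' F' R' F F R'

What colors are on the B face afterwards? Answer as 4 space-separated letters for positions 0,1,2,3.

After move 1 (F'): F=GGGG U=WWRR R=YRYR D=OOYY L=OWOW
After move 2 (F'): F=GGGG U=WWYY R=OROR D=WWYY L=OROR
After move 3 (R'): R=RROO U=WBYB F=GWGY D=WGYG B=YBWB
After move 4 (F): F=GGYW U=WBRR R=YRBO D=ORYG L=OWOG
After move 5 (F): F=YGWG U=WBGW R=RRRO D=BYYG L=OOOR
After move 6 (R'): R=RORR U=WWGY F=YBWW D=BGYG B=GBYB
Query: B face = GBYB

Answer: G B Y B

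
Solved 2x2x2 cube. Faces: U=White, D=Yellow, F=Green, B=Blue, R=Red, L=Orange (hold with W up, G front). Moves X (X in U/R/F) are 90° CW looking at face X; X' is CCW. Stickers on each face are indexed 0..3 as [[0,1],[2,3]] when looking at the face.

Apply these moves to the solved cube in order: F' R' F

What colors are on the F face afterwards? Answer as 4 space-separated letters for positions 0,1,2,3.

After move 1 (F'): F=GGGG U=WWRR R=YRYR D=OOYY L=OWOW
After move 2 (R'): R=RRYY U=WBRB F=GWGR D=OGYG B=YBOB
After move 3 (F): F=GGRW U=WBWW R=RRBY D=YRYG L=OOOG
Query: F face = GGRW

Answer: G G R W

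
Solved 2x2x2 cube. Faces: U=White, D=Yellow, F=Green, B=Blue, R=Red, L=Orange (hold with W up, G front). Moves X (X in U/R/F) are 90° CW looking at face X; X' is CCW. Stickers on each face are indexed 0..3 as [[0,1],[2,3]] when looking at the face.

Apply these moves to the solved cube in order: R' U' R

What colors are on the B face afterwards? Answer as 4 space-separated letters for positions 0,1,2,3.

After move 1 (R'): R=RRRR U=WBWB F=GWGW D=YGYG B=YBYB
After move 2 (U'): U=BBWW F=OOGW R=GWRR B=RRYB L=YBOO
After move 3 (R): R=RGRW U=BOWW F=OGGG D=YYYR B=WRBB
Query: B face = WRBB

Answer: W R B B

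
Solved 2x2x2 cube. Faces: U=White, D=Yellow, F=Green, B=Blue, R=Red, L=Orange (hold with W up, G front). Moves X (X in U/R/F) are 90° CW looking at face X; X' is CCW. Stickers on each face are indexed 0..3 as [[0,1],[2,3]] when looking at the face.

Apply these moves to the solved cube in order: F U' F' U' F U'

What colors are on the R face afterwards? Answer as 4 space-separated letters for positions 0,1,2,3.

Answer: O B G R

Derivation:
After move 1 (F): F=GGGG U=WWOO R=WRWR D=RRYY L=OYOY
After move 2 (U'): U=WOWO F=OYGG R=GGWR B=WRBB L=BBOY
After move 3 (F'): F=YGOG U=WOGW R=RGRR D=BYYY L=BOOW
After move 4 (U'): U=OWWG F=BOOG R=YGRR B=RGBB L=WROW
After move 5 (F): F=OBGO U=OWWR R=WGGR D=RYYY L=WBOY
After move 6 (U'): U=WROW F=WBGO R=OBGR B=WGBB L=RGOY
Query: R face = OBGR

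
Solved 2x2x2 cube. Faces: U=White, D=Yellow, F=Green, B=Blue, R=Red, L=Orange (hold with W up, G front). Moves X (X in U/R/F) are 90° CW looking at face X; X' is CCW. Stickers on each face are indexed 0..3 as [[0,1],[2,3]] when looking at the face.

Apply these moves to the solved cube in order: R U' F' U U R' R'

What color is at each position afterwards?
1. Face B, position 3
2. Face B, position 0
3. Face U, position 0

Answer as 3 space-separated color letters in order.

Answer: B G R

Derivation:
After move 1 (R): R=RRRR U=WGWG F=GYGY D=YBYB B=WBWB
After move 2 (U'): U=GGWW F=OOGY R=GYRR B=RRWB L=WBOO
After move 3 (F'): F=OYOG U=GGGR R=BYYR D=BOYB L=WWOW
After move 4 (U): U=GGRG F=BYOG R=RRYR B=WWWB L=OYOW
After move 5 (U): U=RGGG F=RROG R=WWYR B=OYWB L=BYOW
After move 6 (R'): R=WRWY U=RWGO F=RGOG D=BRYG B=BYOB
After move 7 (R'): R=RYWW U=ROGB F=RWOO D=BGYG B=GYRB
Query 1: B[3] = B
Query 2: B[0] = G
Query 3: U[0] = R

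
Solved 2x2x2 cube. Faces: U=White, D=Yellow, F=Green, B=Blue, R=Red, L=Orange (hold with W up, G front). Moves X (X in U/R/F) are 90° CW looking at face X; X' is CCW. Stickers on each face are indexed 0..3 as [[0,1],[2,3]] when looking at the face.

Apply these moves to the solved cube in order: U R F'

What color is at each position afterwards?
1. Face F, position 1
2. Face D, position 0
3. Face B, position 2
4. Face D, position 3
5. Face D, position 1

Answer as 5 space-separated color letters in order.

After move 1 (U): U=WWWW F=RRGG R=BBRR B=OOBB L=GGOO
After move 2 (R): R=RBRB U=WRWG F=RYGY D=YBYO B=WOWB
After move 3 (F'): F=YYRG U=WRRR R=BBYB D=GOYO L=GGOW
Query 1: F[1] = Y
Query 2: D[0] = G
Query 3: B[2] = W
Query 4: D[3] = O
Query 5: D[1] = O

Answer: Y G W O O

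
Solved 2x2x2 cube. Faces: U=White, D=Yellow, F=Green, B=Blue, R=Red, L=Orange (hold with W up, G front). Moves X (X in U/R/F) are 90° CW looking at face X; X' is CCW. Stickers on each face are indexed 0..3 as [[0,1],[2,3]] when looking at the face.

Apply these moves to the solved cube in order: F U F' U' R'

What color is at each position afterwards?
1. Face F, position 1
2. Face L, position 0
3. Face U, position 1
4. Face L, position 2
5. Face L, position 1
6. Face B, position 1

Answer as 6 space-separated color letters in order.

After move 1 (F): F=GGGG U=WWOO R=WRWR D=RRYY L=OYOY
After move 2 (U): U=OWOW F=WRGG R=BBWR B=OYBB L=GGOY
After move 3 (F'): F=RGWG U=OWBW R=RBRR D=GYYY L=GWOO
After move 4 (U'): U=WWOB F=GWWG R=RGRR B=RBBB L=OYOO
After move 5 (R'): R=GRRR U=WBOR F=GWWB D=GWYG B=YBYB
Query 1: F[1] = W
Query 2: L[0] = O
Query 3: U[1] = B
Query 4: L[2] = O
Query 5: L[1] = Y
Query 6: B[1] = B

Answer: W O B O Y B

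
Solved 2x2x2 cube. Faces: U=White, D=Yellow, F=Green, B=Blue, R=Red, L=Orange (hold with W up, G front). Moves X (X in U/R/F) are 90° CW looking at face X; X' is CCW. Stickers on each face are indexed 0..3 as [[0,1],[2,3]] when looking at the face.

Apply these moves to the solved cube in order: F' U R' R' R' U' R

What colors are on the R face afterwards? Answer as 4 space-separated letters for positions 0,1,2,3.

After move 1 (F'): F=GGGG U=WWRR R=YRYR D=OOYY L=OWOW
After move 2 (U): U=RWRW F=YRGG R=BBYR B=OWBB L=GGOW
After move 3 (R'): R=BRBY U=RBRO F=YWGW D=ORYG B=YWOB
After move 4 (R'): R=RYBB U=RORY F=YBGO D=OWYW B=GWRB
After move 5 (R'): R=YBRB U=RRRG F=YOGY D=OBYO B=WWWB
After move 6 (U'): U=RGRR F=GGGY R=YORB B=YBWB L=WWOW
After move 7 (R): R=RYBO U=RGRY F=GBGO D=OWYY B=RBGB
Query: R face = RYBO

Answer: R Y B O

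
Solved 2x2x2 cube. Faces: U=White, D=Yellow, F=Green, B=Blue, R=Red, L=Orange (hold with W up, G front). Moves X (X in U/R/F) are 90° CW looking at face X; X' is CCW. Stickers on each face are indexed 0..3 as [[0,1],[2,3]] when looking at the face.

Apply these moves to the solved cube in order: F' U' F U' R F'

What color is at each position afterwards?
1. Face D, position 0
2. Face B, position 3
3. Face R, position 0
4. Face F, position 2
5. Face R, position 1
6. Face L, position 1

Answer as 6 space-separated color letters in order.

After move 1 (F'): F=GGGG U=WWRR R=YRYR D=OOYY L=OWOW
After move 2 (U'): U=WRWR F=OWGG R=GGYR B=YRBB L=BBOW
After move 3 (F): F=GOGW U=WRWB R=WGRR D=YGYY L=BOOO
After move 4 (U'): U=RBWW F=BOGW R=GORR B=WGBB L=YROO
After move 5 (R): R=RGRO U=ROWW F=BGGY D=YBYW B=WGBB
After move 6 (F'): F=GYBG U=RORR R=BGYO D=ROYW L=YWOW
Query 1: D[0] = R
Query 2: B[3] = B
Query 3: R[0] = B
Query 4: F[2] = B
Query 5: R[1] = G
Query 6: L[1] = W

Answer: R B B B G W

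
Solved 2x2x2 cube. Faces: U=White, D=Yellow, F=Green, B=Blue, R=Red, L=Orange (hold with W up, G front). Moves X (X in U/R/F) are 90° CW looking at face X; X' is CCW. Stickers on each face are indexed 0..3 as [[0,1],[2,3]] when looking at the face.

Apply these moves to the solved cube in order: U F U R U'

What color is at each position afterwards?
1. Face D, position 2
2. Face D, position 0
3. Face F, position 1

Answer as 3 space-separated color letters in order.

After move 1 (U): U=WWWW F=RRGG R=BBRR B=OOBB L=GGOO
After move 2 (F): F=GRGR U=WWOG R=WBWR D=RBYY L=GYOY
After move 3 (U): U=OWGW F=WBGR R=OOWR B=GYBB L=GROY
After move 4 (R): R=WORO U=OBGR F=WBGY D=RBYG B=WYWB
After move 5 (U'): U=BROG F=GRGY R=WBRO B=WOWB L=WYOY
Query 1: D[2] = Y
Query 2: D[0] = R
Query 3: F[1] = R

Answer: Y R R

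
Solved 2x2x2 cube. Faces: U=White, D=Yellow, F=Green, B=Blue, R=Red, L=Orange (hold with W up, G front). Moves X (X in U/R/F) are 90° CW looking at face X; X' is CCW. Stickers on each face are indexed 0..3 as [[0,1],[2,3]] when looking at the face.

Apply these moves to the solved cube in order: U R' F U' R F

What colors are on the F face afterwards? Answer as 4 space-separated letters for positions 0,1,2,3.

After move 1 (U): U=WWWW F=RRGG R=BBRR B=OOBB L=GGOO
After move 2 (R'): R=BRBR U=WBWO F=RWGW D=YRYG B=YOYB
After move 3 (F): F=GRWW U=WBOG R=WROR D=BBYG L=GYOR
After move 4 (U'): U=BGWO F=GYWW R=GROR B=WRYB L=YOOR
After move 5 (R): R=OGRR U=BYWW F=GBWG D=BYYW B=ORGB
After move 6 (F): F=WGGB U=BYRO R=WGWR D=ROYW L=YBOY
Query: F face = WGGB

Answer: W G G B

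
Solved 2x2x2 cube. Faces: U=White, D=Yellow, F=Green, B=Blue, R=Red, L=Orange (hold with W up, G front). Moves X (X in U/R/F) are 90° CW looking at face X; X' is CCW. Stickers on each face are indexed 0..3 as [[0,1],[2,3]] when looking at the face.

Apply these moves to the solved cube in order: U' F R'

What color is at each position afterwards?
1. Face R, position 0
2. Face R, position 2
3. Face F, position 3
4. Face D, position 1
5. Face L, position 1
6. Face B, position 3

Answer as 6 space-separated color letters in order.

Answer: G W B O Y B

Derivation:
After move 1 (U'): U=WWWW F=OOGG R=GGRR B=RRBB L=BBOO
After move 2 (F): F=GOGO U=WWOB R=WGWR D=RGYY L=BYOY
After move 3 (R'): R=GRWW U=WBOR F=GWGB D=ROYO B=YRGB
Query 1: R[0] = G
Query 2: R[2] = W
Query 3: F[3] = B
Query 4: D[1] = O
Query 5: L[1] = Y
Query 6: B[3] = B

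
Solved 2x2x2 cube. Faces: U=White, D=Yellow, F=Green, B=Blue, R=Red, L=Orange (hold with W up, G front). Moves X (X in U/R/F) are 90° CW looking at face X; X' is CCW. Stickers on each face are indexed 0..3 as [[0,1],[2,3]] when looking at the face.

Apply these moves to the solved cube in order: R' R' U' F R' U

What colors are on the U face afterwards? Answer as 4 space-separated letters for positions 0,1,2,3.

After move 1 (R'): R=RRRR U=WBWB F=GWGW D=YGYG B=YBYB
After move 2 (R'): R=RRRR U=WYWY F=GBGB D=YWYW B=GBGB
After move 3 (U'): U=YYWW F=OOGB R=GBRR B=RRGB L=GBOO
After move 4 (F): F=GOBO U=YYOB R=WBWR D=RGYW L=GYOW
After move 5 (R'): R=BRWW U=YGOR F=GYBB D=ROYO B=WRGB
After move 6 (U): U=OYRG F=BRBB R=WRWW B=GYGB L=GYOW
Query: U face = OYRG

Answer: O Y R G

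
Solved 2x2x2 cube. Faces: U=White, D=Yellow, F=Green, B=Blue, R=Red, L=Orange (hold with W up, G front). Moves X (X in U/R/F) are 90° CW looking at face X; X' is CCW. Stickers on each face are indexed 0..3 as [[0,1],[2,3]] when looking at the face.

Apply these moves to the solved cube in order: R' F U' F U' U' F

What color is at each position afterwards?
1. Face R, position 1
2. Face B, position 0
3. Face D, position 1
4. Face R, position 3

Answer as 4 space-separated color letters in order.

Answer: R W Y R

Derivation:
After move 1 (R'): R=RRRR U=WBWB F=GWGW D=YGYG B=YBYB
After move 2 (F): F=GGWW U=WBOO R=WRBR D=RRYG L=OYOG
After move 3 (U'): U=BOWO F=OYWW R=GGBR B=WRYB L=YBOG
After move 4 (F): F=WOWY U=BOGB R=WGOR D=BGYG L=YROR
After move 5 (U'): U=OBBG F=YRWY R=WOOR B=WGYB L=WROR
After move 6 (U'): U=BGOB F=WRWY R=YROR B=WOYB L=WGOR
After move 7 (F): F=WWYR U=BGRG R=ORBR D=OYYG L=WBOG
Query 1: R[1] = R
Query 2: B[0] = W
Query 3: D[1] = Y
Query 4: R[3] = R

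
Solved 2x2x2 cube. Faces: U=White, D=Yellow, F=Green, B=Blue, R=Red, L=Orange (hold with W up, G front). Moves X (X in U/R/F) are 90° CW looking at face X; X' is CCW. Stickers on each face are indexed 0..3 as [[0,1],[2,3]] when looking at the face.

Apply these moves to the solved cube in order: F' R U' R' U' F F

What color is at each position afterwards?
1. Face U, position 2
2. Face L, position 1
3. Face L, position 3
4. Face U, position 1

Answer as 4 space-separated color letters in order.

Answer: W G O Y

Derivation:
After move 1 (F'): F=GGGG U=WWRR R=YRYR D=OOYY L=OWOW
After move 2 (R): R=YYRR U=WGRG F=GOGY D=OBYB B=RBWB
After move 3 (U'): U=GGWR F=OWGY R=GORR B=YYWB L=RBOW
After move 4 (R'): R=ORGR U=GWWY F=OGGR D=OWYY B=BYBB
After move 5 (U'): U=WYGW F=RBGR R=OGGR B=ORBB L=BYOW
After move 6 (F): F=GRRB U=WYWY R=GGWR D=GOYY L=BOOW
After move 7 (F): F=RGBR U=WYWO R=WGYR D=WGYY L=BGOO
Query 1: U[2] = W
Query 2: L[1] = G
Query 3: L[3] = O
Query 4: U[1] = Y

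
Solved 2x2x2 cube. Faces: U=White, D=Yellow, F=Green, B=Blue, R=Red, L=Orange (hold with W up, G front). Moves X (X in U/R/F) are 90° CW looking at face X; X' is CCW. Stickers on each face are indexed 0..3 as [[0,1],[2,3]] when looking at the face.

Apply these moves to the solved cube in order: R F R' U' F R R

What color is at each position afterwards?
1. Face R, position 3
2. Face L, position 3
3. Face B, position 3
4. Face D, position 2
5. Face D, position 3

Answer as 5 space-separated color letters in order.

Answer: W G B Y B

Derivation:
After move 1 (R): R=RRRR U=WGWG F=GYGY D=YBYB B=WBWB
After move 2 (F): F=GGYY U=WGOO R=WRGR D=RRYB L=OYOB
After move 3 (R'): R=RRWG U=WWOW F=GGYO D=RGYY B=BBRB
After move 4 (U'): U=WWWO F=OYYO R=GGWG B=RRRB L=BBOB
After move 5 (F): F=YOOY U=WWBB R=WGOG D=WGYY L=BROG
After move 6 (R): R=OWGG U=WOBY F=YGOY D=WRYR B=BRWB
After move 7 (R): R=GOGW U=WGBY F=YROR D=WWYB B=YROB
Query 1: R[3] = W
Query 2: L[3] = G
Query 3: B[3] = B
Query 4: D[2] = Y
Query 5: D[3] = B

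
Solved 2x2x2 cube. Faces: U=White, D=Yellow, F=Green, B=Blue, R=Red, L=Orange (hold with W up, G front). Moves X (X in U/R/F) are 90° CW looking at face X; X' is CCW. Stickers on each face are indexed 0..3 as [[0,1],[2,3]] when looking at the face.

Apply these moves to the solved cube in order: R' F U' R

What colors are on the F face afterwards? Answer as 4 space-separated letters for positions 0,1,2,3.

After move 1 (R'): R=RRRR U=WBWB F=GWGW D=YGYG B=YBYB
After move 2 (F): F=GGWW U=WBOO R=WRBR D=RRYG L=OYOG
After move 3 (U'): U=BOWO F=OYWW R=GGBR B=WRYB L=YBOG
After move 4 (R): R=BGRG U=BYWW F=ORWG D=RYYW B=OROB
Query: F face = ORWG

Answer: O R W G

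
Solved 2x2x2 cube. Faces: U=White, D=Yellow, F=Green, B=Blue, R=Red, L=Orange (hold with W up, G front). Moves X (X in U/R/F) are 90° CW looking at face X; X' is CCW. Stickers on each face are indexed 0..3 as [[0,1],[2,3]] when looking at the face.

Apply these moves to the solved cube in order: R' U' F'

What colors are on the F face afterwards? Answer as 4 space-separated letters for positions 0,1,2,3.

Answer: O W O G

Derivation:
After move 1 (R'): R=RRRR U=WBWB F=GWGW D=YGYG B=YBYB
After move 2 (U'): U=BBWW F=OOGW R=GWRR B=RRYB L=YBOO
After move 3 (F'): F=OWOG U=BBGR R=GWYR D=BOYG L=YWOW
Query: F face = OWOG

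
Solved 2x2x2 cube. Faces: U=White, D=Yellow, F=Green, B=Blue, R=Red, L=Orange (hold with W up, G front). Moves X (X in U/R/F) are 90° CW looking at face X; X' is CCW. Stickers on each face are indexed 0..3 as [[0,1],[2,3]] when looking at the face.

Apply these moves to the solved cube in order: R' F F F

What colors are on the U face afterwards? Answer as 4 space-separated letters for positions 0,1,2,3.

After move 1 (R'): R=RRRR U=WBWB F=GWGW D=YGYG B=YBYB
After move 2 (F): F=GGWW U=WBOO R=WRBR D=RRYG L=OYOG
After move 3 (F): F=WGWG U=WBGY R=OROR D=BWYG L=OROR
After move 4 (F): F=WWGG U=WBRR R=GRYR D=OOYG L=OBOW
Query: U face = WBRR

Answer: W B R R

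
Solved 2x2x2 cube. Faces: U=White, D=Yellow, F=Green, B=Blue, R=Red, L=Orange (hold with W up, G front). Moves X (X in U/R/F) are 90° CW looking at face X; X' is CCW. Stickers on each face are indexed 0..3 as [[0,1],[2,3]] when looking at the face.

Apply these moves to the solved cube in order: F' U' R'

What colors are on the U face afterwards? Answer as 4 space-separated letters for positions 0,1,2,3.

Answer: W B W Y

Derivation:
After move 1 (F'): F=GGGG U=WWRR R=YRYR D=OOYY L=OWOW
After move 2 (U'): U=WRWR F=OWGG R=GGYR B=YRBB L=BBOW
After move 3 (R'): R=GRGY U=WBWY F=ORGR D=OWYG B=YROB
Query: U face = WBWY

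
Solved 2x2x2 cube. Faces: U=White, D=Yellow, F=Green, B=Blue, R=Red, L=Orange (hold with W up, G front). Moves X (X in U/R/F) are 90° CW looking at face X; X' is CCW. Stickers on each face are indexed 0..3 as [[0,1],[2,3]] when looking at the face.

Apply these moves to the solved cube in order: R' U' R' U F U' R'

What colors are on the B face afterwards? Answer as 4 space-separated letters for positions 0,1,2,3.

Answer: W R G B

Derivation:
After move 1 (R'): R=RRRR U=WBWB F=GWGW D=YGYG B=YBYB
After move 2 (U'): U=BBWW F=OOGW R=GWRR B=RRYB L=YBOO
After move 3 (R'): R=WRGR U=BYWR F=OBGW D=YOYW B=GRGB
After move 4 (U): U=WBRY F=WRGW R=GRGR B=YBGB L=OBOO
After move 5 (F): F=GWWR U=WBOB R=RRYR D=GGYW L=OYOO
After move 6 (U'): U=BBWO F=OYWR R=GWYR B=RRGB L=YBOO
After move 7 (R'): R=WRGY U=BGWR F=OBWO D=GYYR B=WRGB
Query: B face = WRGB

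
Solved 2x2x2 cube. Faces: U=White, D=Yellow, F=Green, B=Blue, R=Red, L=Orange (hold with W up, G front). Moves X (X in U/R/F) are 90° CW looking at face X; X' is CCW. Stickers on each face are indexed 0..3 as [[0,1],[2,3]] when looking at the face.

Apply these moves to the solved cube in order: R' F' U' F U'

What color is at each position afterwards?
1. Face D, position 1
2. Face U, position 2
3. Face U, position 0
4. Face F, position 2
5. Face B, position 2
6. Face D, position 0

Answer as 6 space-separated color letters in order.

Answer: W B R G Y Y

Derivation:
After move 1 (R'): R=RRRR U=WBWB F=GWGW D=YGYG B=YBYB
After move 2 (F'): F=WWGG U=WBRR R=GRYR D=OOYG L=OBOW
After move 3 (U'): U=BRWR F=OBGG R=WWYR B=GRYB L=YBOW
After move 4 (F): F=GOGB U=BRWB R=WWRR D=YWYG L=YOOO
After move 5 (U'): U=RBBW F=YOGB R=GORR B=WWYB L=GROO
Query 1: D[1] = W
Query 2: U[2] = B
Query 3: U[0] = R
Query 4: F[2] = G
Query 5: B[2] = Y
Query 6: D[0] = Y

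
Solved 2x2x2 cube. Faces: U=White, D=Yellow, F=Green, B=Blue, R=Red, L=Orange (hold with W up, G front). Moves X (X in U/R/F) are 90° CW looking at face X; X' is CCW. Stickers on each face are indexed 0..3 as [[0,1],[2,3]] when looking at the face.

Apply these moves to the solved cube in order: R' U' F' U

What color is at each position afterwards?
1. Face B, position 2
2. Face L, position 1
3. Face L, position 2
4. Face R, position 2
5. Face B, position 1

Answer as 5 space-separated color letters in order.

After move 1 (R'): R=RRRR U=WBWB F=GWGW D=YGYG B=YBYB
After move 2 (U'): U=BBWW F=OOGW R=GWRR B=RRYB L=YBOO
After move 3 (F'): F=OWOG U=BBGR R=GWYR D=BOYG L=YWOW
After move 4 (U): U=GBRB F=GWOG R=RRYR B=YWYB L=OWOW
Query 1: B[2] = Y
Query 2: L[1] = W
Query 3: L[2] = O
Query 4: R[2] = Y
Query 5: B[1] = W

Answer: Y W O Y W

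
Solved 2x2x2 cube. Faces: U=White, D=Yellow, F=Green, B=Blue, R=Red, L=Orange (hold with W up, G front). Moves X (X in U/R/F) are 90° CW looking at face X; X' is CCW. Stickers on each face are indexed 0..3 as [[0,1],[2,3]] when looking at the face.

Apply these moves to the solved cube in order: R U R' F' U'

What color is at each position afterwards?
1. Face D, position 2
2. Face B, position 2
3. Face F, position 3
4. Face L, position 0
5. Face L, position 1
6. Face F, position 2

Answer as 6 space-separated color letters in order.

After move 1 (R): R=RRRR U=WGWG F=GYGY D=YBYB B=WBWB
After move 2 (U): U=WWGG F=RRGY R=WBRR B=OOWB L=GYOO
After move 3 (R'): R=BRWR U=WWGO F=RWGG D=YRYY B=BOBB
After move 4 (F'): F=WGRG U=WWBW R=RRYR D=YOYY L=GOOG
After move 5 (U'): U=WWWB F=GORG R=WGYR B=RRBB L=BOOG
Query 1: D[2] = Y
Query 2: B[2] = B
Query 3: F[3] = G
Query 4: L[0] = B
Query 5: L[1] = O
Query 6: F[2] = R

Answer: Y B G B O R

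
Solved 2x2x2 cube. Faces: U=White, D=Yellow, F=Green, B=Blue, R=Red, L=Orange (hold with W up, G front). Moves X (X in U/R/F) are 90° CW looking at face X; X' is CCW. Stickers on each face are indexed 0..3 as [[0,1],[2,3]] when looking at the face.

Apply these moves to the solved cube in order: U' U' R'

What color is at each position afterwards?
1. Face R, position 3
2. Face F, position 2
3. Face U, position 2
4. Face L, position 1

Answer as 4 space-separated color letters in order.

Answer: R G W R

Derivation:
After move 1 (U'): U=WWWW F=OOGG R=GGRR B=RRBB L=BBOO
After move 2 (U'): U=WWWW F=BBGG R=OORR B=GGBB L=RROO
After move 3 (R'): R=OROR U=WBWG F=BWGW D=YBYG B=YGYB
Query 1: R[3] = R
Query 2: F[2] = G
Query 3: U[2] = W
Query 4: L[1] = R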